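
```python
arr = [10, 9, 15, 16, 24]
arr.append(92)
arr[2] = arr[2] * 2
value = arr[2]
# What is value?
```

Trace:
`arr = [10, 9, 15, 16, 24]` → arr = [10, 9, 15, 16, 24]
`arr.append(92)` → arr = [10, 9, 15, 16, 24, 92]
`arr[2] = arr[2] * 2` → arr = [10, 9, 30, 16, 24, 92]
`value = arr[2]` → value = 30
So value = 30

Answer: 30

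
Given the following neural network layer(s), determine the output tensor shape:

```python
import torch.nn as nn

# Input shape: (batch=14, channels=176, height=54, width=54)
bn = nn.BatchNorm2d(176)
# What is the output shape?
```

Input: (14, 176, 54, 54) -> Output: (14, 176, 54, 54)

Answer: (14, 176, 54, 54)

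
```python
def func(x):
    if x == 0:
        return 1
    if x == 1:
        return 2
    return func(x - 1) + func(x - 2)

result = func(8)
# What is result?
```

Build up from base cases: func(0)=1, func(1)=2, func(2)=3, func(3)=5, func(4)=8, func(5)=13, func(6)=21, ..., func(8)=55

Answer: 55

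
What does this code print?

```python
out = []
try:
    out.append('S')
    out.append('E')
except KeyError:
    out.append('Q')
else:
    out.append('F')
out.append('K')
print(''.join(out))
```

Execution trace: 'S' (try body) → 'E' (try body, no exception) → 'F' (else) → 'K' (after the try/except). Output: SEFK

Answer: SEFK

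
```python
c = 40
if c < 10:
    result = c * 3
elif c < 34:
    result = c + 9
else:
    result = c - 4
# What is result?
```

Trace:
`c = 40` → c = 40
`if c < 10: ...` → c < 10 is False, c < 34 is False, take else branch → result = 36
So result = 36

Answer: 36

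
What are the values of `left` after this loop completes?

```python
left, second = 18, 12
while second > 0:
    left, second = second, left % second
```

GCD of 18 and 12
`left` takes the values: 18 → 12 → 6

Answer: 6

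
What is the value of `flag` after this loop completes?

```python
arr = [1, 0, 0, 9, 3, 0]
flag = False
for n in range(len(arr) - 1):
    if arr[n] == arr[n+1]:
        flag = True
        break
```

Check consecutive duplicates in [1, 0, 0, 9, 3, 0]
`flag` takes the values: False → True

Answer: True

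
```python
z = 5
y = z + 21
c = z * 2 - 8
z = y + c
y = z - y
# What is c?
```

Trace:
`z = 5` → z = 5
`y = z + 21` → y = 26
`c = z * 2 - 8` → c = 2
`z = y + c` → z = 28
`y = z - y` → y = 2
So c = 2

Answer: 2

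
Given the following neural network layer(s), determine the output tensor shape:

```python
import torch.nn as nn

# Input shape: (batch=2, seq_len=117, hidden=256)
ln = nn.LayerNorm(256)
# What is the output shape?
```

Input: (2, 117, 256) -> Output: (2, 117, 256)

Answer: (2, 117, 256)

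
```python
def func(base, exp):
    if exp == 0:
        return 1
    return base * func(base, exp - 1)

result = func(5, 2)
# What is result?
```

func(5, 2) = 5 * 5 = 25

Answer: 25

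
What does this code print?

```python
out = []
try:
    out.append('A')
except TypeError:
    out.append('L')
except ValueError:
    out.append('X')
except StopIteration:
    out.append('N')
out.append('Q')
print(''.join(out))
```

Execution trace: 'A' (try body, no exception) → 'Q' (after the try/except). Output: AQ

Answer: AQ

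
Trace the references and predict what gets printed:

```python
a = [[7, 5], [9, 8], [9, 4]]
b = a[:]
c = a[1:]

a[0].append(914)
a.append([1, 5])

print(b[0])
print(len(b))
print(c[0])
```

Key concept: slice with nested mutation.
Step by step:
`a = [[7, 5], [9, 8], [9, 4]]` → a = [[7, 5], [9, 8], [9, 4]]
`b = a[:]` → b = [[7, 5], [9, 8], [9, 4]]
`c = a[1:]` → c = [[9, 8], [9, 4]]
`a[0].append(914)` → a = [[7, 5, 914], [9, 8], [9, 4]]; b = [[7, 5, 914], [9, 8], [9, 4]]
`a.append([1, 5])` → a = [[7, 5, 914], [9, 8], [9, 4], [1, 5]]
`print(b[0])` → prints [7, 5, 914]
`print(len(b))` → prints 3
`print(c[0])` → prints [9, 8]

Answer:
[7, 5, 914]
3
[9, 8]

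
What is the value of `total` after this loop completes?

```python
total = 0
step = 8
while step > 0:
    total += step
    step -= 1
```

Sum 8 down to 1
`total` takes the values: 0 → 8 → 15 → 21 → 26 → 30 → 33 → 35 → 36

Answer: 36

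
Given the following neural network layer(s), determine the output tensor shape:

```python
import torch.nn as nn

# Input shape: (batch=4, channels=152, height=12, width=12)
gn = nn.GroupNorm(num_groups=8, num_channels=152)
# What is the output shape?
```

Input: (4, 152, 12, 12) -> Output: (4, 152, 12, 12)

Answer: (4, 152, 12, 12)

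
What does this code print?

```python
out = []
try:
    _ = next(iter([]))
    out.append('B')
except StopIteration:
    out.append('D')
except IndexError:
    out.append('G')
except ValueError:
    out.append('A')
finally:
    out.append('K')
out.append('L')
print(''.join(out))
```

Execution trace: 'D' (except StopIteration) → 'K' (finally) → 'L' (after the try/except). Output: DKL

Answer: DKL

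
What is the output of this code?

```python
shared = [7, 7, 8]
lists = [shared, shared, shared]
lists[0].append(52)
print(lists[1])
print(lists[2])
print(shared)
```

Key concept: list of same reference.
Step by step:
`shared = [7, 7, 8]` → shared = [7, 7, 8]
`lists = [shared, shared, shared]` → lists = [[7, 7, 8], [7, 7, 8], [7, 7, 8]]
`lists[0].append(52)` → shared = [7, 7, 8, 52]; lists = [[7, 7, 8, 52], [7, 7, 8, 52], [7, 7, 8, 52]]
`print(lists[1])` → prints [7, 7, 8, 52]
`print(lists[2])` → prints [7, 7, 8, 52]
`print(shared)` → prints [7, 7, 8, 52]

Answer:
[7, 7, 8, 52]
[7, 7, 8, 52]
[7, 7, 8, 52]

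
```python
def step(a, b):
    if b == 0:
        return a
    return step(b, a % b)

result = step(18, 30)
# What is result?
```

step(18, 30) -> step(30, 18) -> step(18, 12) -> step(12, 6) -> step(6, 0) -> 6

Answer: 6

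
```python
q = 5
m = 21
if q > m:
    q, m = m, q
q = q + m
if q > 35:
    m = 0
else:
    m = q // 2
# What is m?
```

Trace:
`q = 5` → q = 5
`m = 21` → m = 21
`if q > m: ...` → q > m is False → no variable changes
`q = q + m` → q = 26
`if q > 35: ...` → q > 35 is False, take else branch → m = 13
So m = 13

Answer: 13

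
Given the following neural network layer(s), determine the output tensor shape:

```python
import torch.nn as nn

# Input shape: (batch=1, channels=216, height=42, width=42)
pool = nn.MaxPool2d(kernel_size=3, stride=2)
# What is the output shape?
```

Input: (1, 216, 42, 42) -> Output: (1, 216, 20, 20)

Answer: (1, 216, 20, 20)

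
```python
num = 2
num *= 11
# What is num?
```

Trace:
`num = 2` → num = 2
`num *= 11` → num = 22
So num = 22

Answer: 22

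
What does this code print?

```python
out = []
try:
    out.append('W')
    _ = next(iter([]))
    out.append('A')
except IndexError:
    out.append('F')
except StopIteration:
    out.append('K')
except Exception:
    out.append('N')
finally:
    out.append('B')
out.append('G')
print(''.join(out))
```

Execution trace: 'W' (try body) → 'K' (except StopIteration) → 'B' (finally) → 'G' (after the try/except). Output: WKBG

Answer: WKBG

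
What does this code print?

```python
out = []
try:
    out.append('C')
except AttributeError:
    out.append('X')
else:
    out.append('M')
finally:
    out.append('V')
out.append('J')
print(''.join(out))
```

Execution trace: 'C' (try body, no exception) → 'M' (else) → 'V' (finally) → 'J' (after the try/except). Output: CMVJ

Answer: CMVJ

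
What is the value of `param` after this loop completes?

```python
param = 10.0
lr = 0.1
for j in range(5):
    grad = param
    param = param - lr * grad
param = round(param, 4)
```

Gradient descent: w = 10.0 * (1 - 0.1)^5
`param` takes the values: 10.0 → 9.0 → 8.1 → 7.29 → 6.561 → 5.9049

Answer: 5.9049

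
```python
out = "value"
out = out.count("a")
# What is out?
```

Trace:
`out = "value"` → out = 'value'
`out = out.count("a")` → out = 1
So out = 1

Answer: 1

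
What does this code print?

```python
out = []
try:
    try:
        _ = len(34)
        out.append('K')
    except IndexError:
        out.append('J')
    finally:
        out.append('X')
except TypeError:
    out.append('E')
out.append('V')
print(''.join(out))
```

Execution trace: 'X' (finally) → 'E' (outer except TypeError) → 'V' (after the try/except). Output: XEV

Answer: XEV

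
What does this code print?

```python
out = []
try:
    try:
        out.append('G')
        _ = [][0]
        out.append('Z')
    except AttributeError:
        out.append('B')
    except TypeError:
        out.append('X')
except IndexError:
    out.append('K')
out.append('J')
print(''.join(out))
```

Execution trace: 'G' (inner try body) → 'K' (outer except IndexError) → 'J' (after the try/except). Output: GKJ

Answer: GKJ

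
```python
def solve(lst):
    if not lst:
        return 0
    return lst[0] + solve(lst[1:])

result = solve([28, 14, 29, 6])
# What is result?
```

28 + 14 + 29 + 6 + 0 = 77

Answer: 77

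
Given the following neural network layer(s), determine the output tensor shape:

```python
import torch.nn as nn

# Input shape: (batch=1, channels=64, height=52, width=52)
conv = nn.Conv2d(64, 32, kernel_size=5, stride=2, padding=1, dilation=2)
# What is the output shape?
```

Input: (1, 64, 52, 52) -> Output: (1, 32, 23, 23)

Answer: (1, 32, 23, 23)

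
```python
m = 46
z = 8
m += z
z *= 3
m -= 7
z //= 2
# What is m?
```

Trace:
`m = 46` → m = 46
`z = 8` → z = 8
`m += z` → m = 54
`z *= 3` → z = 24
`m -= 7` → m = 47
`z //= 2` → z = 12
So m = 47

Answer: 47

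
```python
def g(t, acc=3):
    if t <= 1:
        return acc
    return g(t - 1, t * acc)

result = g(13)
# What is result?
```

Accumulator trace (n, acc): (13, 3) -> (12, 39) -> (11, 468) -> (10, 5148) -> (9, 51480) -> (8, 463320) -> (7, 3706560) -> (6, 25945920) -> (5, 155675520) -> (4, 778377600) -> (3, 3113510400) -> (2, 9340531200) -> (1, 18681062400) -> return 18681062400

Answer: 18681062400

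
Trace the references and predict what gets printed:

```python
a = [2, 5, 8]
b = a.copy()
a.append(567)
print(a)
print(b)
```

Key concept: list.copy() creates independent copy.
Step by step:
`a = [2, 5, 8]` → a = [2, 5, 8]
`b = a.copy()` → b = [2, 5, 8]
`a.append(567)` → a = [2, 5, 8, 567]
`print(a)` → prints [2, 5, 8, 567]
`print(b)` → prints [2, 5, 8]

Answer:
[2, 5, 8, 567]
[2, 5, 8]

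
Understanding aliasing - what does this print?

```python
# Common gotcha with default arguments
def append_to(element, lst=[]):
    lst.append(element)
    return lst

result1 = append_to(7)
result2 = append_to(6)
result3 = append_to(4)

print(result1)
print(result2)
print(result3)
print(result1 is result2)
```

Key concept: mutable default argument gotcha.
Step by step:
`result1 = append_to(7)` → result1 = [7]
`result2 = append_to(6)` → result1 = [7, 6] (same object as result2); result2 = [7, 6] (same object as result1)
`result3 = append_to(4)` → result1 = [7, 6, 4] (same object as result2, result3); result2 = [7, 6, 4] (same object as result1, result3); result3 = [7, 6, 4] (same object as result1, result2)
`print(result1)` → prints [7, 6, 4]
`print(result2)` → prints [7, 6, 4]
`print(result3)` → prints [7, 6, 4]
`print(result1 is result2)` → prints True

Answer:
[7, 6, 4]
[7, 6, 4]
[7, 6, 4]
True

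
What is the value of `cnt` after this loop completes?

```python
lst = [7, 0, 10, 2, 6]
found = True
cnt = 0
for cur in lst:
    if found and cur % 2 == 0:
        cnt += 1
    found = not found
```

Count even values at even positions
`cnt` takes the values: 0 → 1 → 2

Answer: 2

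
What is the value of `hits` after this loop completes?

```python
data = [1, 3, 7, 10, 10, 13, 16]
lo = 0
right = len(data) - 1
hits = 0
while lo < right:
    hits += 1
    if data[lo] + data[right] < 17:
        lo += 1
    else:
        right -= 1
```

Steps to find pair summing to 17
`hits` takes the values: 0 → 1 → 2 → 3 → 4 → 5 → 6

Answer: 6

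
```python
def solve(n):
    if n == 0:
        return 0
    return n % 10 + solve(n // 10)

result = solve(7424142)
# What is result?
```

Sum of digits of 7424142: 2 + 4 + 1 + 4 + 2 + 4 + 7 = 24

Answer: 24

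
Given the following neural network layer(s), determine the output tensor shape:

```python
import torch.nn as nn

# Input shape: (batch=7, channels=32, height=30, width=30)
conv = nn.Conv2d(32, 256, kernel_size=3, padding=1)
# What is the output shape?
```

Input: (7, 32, 30, 30) -> Output: (7, 256, 30, 30)

Answer: (7, 256, 30, 30)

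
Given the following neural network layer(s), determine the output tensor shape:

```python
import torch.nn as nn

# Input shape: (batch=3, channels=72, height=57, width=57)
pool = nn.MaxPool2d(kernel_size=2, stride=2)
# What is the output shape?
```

Input: (3, 72, 57, 57) -> Output: (3, 72, 28, 28)

Answer: (3, 72, 28, 28)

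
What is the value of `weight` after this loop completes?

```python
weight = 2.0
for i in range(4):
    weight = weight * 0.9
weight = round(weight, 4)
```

Exponential decay: 2.0 * 0.9^4
`weight` takes the values: 2.0 → 1.8 → 1.62 → 1.458 → 1.3122

Answer: 1.3122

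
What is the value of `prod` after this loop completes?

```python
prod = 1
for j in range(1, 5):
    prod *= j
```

4! = 24
`prod` takes the values: 1 → 2 → 6 → 24

Answer: 24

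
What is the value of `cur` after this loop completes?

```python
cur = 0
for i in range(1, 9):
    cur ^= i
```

XOR of 1 to 8
`cur` takes the values: 0 → 1 → 3 → 0 → 4 → 1 → 7 → 0 → 8

Answer: 8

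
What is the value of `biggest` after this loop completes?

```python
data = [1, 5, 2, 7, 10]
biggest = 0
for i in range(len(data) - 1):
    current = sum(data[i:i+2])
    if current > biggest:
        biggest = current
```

Max sum of 2-element window in [1, 5, 2, 7, 10]
`biggest` takes the values: 0 → 6 → 7 → 9 → 17

Answer: 17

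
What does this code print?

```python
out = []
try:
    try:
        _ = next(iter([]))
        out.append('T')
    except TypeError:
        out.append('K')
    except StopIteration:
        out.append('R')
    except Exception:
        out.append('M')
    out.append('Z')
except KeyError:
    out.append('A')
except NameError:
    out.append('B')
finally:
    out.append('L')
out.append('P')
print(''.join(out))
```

Execution trace: 'R' (inner except StopIteration) → 'Z' (try body, no exception) → 'L' (finally) → 'P' (after the try/except). Output: RZLP

Answer: RZLP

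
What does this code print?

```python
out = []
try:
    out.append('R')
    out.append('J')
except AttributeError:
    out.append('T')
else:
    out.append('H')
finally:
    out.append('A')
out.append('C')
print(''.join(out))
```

Execution trace: 'R' (try body) → 'J' (try body, no exception) → 'H' (else) → 'A' (finally) → 'C' (after the try/except). Output: RJHAC

Answer: RJHAC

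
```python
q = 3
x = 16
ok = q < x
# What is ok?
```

Trace:
`q = 3` → q = 3
`x = 16` → x = 16
`ok = q < x` → ok = True
So ok = True

Answer: True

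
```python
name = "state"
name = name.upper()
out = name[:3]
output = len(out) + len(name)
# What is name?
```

Trace:
`name = "state"` → name = 'state'
`name = name.upper()` → name = 'STATE'
`out = name[:3]` → out = 'STA'
`output = len(out) + len(name)` → output = 8
So name = 'STATE'

Answer: 'STATE'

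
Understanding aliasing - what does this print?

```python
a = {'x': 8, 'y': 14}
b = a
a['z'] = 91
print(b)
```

Key concept: dict aliasing.
Step by step:
`a = {'x': 8, 'y': 14}` → a = {'x': 8, 'y': 14}
`b = a` → b = {'x': 8, 'y': 14} (same object as a)
`a['z'] = 91` → a = {'x': 8, 'y': 14, 'z': 91} (same object as b); b = {'x': 8, 'y': 14, 'z': 91} (same object as a)
`print(b)` → prints {'x': 8, 'y': 14, 'z': 91}

Answer: {'x': 8, 'y': 14, 'z': 91}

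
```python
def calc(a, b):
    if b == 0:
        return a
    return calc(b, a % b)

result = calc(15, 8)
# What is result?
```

calc(15, 8) -> calc(8, 7) -> calc(7, 1) -> calc(1, 0) -> 1

Answer: 1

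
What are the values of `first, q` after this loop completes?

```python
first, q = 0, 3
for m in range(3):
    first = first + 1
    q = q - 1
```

first goes 0→3, q goes 3→0
`first, q` takes the values: (0, 3) → (1, 3) → (1, 2) → (2, 2) → (2, 1) → (3, 1) → (3, 0)

Answer: 3, 0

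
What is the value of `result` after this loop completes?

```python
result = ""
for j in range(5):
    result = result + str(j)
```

Concatenate digits 0 to 4
`result` takes the values: "" → "0" → "01" → "012" → "0123" → "01234"

Answer: "01234"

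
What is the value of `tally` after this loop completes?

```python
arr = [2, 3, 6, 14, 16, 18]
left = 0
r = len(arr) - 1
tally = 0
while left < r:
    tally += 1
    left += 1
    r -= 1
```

Iterations until pointers meet (list length 6)
`tally` takes the values: 0 → 1 → 2 → 3

Answer: 3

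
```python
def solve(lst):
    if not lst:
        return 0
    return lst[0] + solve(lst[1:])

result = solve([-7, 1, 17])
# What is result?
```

(-7) + 1 + 17 + 0 = 11

Answer: 11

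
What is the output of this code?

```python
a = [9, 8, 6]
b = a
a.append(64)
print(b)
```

Key concept: basic list aliasing.
Step by step:
`a = [9, 8, 6]` → a = [9, 8, 6]
`b = a` → b = [9, 8, 6] (same object as a)
`a.append(64)` → a = [9, 8, 6, 64] (same object as b); b = [9, 8, 6, 64] (same object as a)
`print(b)` → prints [9, 8, 6, 64]

Answer: [9, 8, 6, 64]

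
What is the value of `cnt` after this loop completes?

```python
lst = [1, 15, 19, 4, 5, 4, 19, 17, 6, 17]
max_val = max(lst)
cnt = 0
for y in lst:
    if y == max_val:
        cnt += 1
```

Count of max value 19 in [1, 15, 19, 4, 5, 4, 19, 17, 6, 17]
`cnt` takes the values: 0 → 1 → 2

Answer: 2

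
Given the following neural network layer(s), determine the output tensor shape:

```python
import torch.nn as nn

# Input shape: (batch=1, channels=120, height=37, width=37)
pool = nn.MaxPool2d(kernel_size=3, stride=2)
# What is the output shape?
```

Input: (1, 120, 37, 37) -> Output: (1, 120, 18, 18)

Answer: (1, 120, 18, 18)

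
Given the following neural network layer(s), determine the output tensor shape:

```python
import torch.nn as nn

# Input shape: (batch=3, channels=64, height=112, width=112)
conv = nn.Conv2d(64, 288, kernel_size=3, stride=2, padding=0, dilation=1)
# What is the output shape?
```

Input: (3, 64, 112, 112) -> Output: (3, 288, 55, 55)

Answer: (3, 288, 55, 55)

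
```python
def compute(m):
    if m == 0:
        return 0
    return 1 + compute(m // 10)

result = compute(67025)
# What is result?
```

Count of digits of 67025: 5

Answer: 5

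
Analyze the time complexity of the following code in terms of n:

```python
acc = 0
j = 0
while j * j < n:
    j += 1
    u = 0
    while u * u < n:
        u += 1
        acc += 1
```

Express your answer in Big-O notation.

Each loop level contributes: √n × √n. Multiplying the contributions gives O(n).

Answer: O(n)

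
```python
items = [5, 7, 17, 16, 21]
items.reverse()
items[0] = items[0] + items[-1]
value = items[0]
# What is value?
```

Trace:
`items = [5, 7, 17, 16, 21]` → items = [5, 7, 17, 16, 21]
`items.reverse()` → items = [21, 16, 17, 7, 5]
`items[0] = items[0] + items[-1]` → items = [26, 16, 17, 7, 5]
`value = items[0]` → value = 26
So value = 26

Answer: 26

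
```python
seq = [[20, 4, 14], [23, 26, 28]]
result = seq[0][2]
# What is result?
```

Trace:
`seq = [[20, 4, 14], [23, 26, 28]]` → seq = [[20, 4, 14], [23, 26, 28]]
`result = seq[0][2]` → result = 14
So result = 14

Answer: 14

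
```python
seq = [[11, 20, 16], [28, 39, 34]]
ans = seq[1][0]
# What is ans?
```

Trace:
`seq = [[11, 20, 16], [28, 39, 34]]` → seq = [[11, 20, 16], [28, 39, 34]]
`ans = seq[1][0]` → ans = 28
So ans = 28

Answer: 28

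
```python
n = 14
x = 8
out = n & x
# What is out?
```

Trace:
`n = 14` → n = 14
`x = 8` → x = 8
`out = n & x` → out = 8
So out = 8

Answer: 8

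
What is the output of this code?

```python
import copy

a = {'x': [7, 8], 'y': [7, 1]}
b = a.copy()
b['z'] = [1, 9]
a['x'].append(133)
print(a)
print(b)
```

Key concept: shallow copy of dict with mutable values.
Step by step:
`a = {'x': [7, 8], 'y': [7, 1]}` → a = {'x': [7, 8], 'y': [7, 1]}
`b = a.copy()` → b = {'x': [7, 8], 'y': [7, 1]}
`b['z'] = [1, 9]` → b = {'x': [7, 8], 'y': [7, 1], 'z': [1, 9]}
`a['x'].append(133)` → a = {'x': [7, 8, 133], 'y': [7, 1]}; b = {'x': [7, 8, 133], 'y': [7, 1], 'z': [1, 9]}
`print(a)` → prints {'x': [7, 8, 133], 'y': [7, 1]}
`print(b)` → prints {'x': [7, 8, 133], 'y': [7, 1], 'z': [1, 9]}

Answer:
{'x': [7, 8, 133], 'y': [7, 1]}
{'x': [7, 8, 133], 'y': [7, 1], 'z': [1, 9]}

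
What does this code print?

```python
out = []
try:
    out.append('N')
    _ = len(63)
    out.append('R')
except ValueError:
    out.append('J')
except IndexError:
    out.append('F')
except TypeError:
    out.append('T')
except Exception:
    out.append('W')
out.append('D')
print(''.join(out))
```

Execution trace: 'N' (try body) → 'T' (except TypeError) → 'D' (after the try/except). Output: NTD

Answer: NTD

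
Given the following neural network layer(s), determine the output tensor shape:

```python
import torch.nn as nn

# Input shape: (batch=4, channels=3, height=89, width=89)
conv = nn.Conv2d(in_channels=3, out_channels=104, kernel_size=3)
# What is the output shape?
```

Input: (4, 3, 89, 89) -> Output: (4, 104, 87, 87)

Answer: (4, 104, 87, 87)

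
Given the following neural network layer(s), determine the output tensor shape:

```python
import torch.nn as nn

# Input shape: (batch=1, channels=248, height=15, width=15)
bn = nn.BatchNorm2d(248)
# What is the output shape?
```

Input: (1, 248, 15, 15) -> Output: (1, 248, 15, 15)

Answer: (1, 248, 15, 15)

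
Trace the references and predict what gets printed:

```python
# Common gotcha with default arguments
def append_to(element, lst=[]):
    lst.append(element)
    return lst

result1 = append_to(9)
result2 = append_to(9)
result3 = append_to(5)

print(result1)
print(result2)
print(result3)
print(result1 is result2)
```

Key concept: mutable default argument gotcha.
Step by step:
`result1 = append_to(9)` → result1 = [9]
`result2 = append_to(9)` → result1 = [9, 9] (same object as result2); result2 = [9, 9] (same object as result1)
`result3 = append_to(5)` → result1 = [9, 9, 5] (same object as result2, result3); result2 = [9, 9, 5] (same object as result1, result3); result3 = [9, 9, 5] (same object as result1, result2)
`print(result1)` → prints [9, 9, 5]
`print(result2)` → prints [9, 9, 5]
`print(result3)` → prints [9, 9, 5]
`print(result1 is result2)` → prints True

Answer:
[9, 9, 5]
[9, 9, 5]
[9, 9, 5]
True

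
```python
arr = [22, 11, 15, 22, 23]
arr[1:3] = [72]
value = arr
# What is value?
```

Trace:
`arr = [22, 11, 15, 22, 23]` → arr = [22, 11, 15, 22, 23]
`arr[1:3] = [72]` → arr = [22, 72, 22, 23]
`value = arr` → value = [22, 72, 22, 23]
So value = [22, 72, 22, 23]

Answer: [22, 72, 22, 23]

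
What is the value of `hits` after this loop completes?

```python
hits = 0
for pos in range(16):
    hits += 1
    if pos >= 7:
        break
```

Loop breaks when pos reaches 7, hits is 8
`hits` takes the values: 0 → 1 → 2 → 3 → 4 → 5 → 6 → 7 → 8

Answer: 8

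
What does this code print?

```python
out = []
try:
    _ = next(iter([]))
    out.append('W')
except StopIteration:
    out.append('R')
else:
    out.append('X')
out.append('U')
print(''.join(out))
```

Execution trace: 'R' (except StopIteration) → 'U' (after the try/except). Output: RU

Answer: RU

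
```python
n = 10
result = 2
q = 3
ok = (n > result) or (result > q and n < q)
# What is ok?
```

Trace:
`n = 10` → n = 10
`result = 2` → result = 2
`q = 3` → q = 3
`ok = (n > result) or (result > q and n < q)` → ok = True
So ok = True

Answer: True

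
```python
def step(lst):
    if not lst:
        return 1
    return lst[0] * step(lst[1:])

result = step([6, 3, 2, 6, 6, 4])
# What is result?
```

Product over [6, 3, 2, 6, 6, 4] = 6 * 3 * 2 * 6 * 6 * 4 = 5184

Answer: 5184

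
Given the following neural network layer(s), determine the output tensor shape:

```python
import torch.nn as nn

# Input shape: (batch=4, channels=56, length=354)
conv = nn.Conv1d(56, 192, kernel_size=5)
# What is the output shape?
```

Input: (4, 56, 354) -> Output: (4, 192, 350)

Answer: (4, 192, 350)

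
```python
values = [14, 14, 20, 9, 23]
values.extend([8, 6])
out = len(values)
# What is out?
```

Trace:
`values = [14, 14, 20, 9, 23]` → values = [14, 14, 20, 9, 23]
`values.extend([8, 6])` → values = [14, 14, 20, 9, 23, 8, 6]
`out = len(values)` → out = 7
So out = 7

Answer: 7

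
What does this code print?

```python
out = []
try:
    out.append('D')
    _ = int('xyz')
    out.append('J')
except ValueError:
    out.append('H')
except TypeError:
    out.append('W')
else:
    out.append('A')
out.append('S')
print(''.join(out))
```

Execution trace: 'D' (try body) → 'H' (except ValueError) → 'S' (after the try/except). Output: DHS

Answer: DHS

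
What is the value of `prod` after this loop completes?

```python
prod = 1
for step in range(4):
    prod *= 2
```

2^4 = 16
`prod` takes the values: 1 → 2 → 4 → 8 → 16

Answer: 16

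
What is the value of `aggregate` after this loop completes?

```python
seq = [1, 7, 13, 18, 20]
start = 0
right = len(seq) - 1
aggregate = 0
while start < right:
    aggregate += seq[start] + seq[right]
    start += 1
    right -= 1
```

Sum of pairs from ends
`aggregate` takes the values: 0 → 21 → 46

Answer: 46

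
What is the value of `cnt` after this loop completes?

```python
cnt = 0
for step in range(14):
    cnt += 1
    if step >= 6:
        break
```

Loop breaks when step reaches 6, cnt is 7
`cnt` takes the values: 0 → 1 → 2 → 3 → 4 → 5 → 6 → 7

Answer: 7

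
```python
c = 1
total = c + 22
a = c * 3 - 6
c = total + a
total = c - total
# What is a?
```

Trace:
`c = 1` → c = 1
`total = c + 22` → total = 23
`a = c * 3 - 6` → a = -3
`c = total + a` → c = 20
`total = c - total` → total = -3
So a = -3

Answer: -3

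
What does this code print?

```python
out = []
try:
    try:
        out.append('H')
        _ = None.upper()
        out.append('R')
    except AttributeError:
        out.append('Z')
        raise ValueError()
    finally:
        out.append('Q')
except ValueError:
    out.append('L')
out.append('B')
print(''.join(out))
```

Execution trace: 'H' (inner try body) → 'Z' (inner except AttributeError) → 'Q' (inner finally) → 'L' (outer except ValueError) → 'B' (after the try/except). Output: HZQLB

Answer: HZQLB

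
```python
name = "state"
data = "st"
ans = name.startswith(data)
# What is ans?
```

Trace:
`name = "state"` → name = 'state'
`data = "st"` → data = 'st'
`ans = name.startswith(data)` → ans = True
So ans = True

Answer: True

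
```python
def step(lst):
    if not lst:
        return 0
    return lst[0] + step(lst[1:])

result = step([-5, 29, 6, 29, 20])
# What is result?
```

(-5) + 29 + 6 + 29 + 20 + 0 = 79

Answer: 79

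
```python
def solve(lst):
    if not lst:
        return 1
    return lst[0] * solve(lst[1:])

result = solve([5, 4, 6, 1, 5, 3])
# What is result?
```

Product over [5, 4, 6, 1, 5, 3] = 5 * 4 * 6 * 1 * 5 * 3 = 1800

Answer: 1800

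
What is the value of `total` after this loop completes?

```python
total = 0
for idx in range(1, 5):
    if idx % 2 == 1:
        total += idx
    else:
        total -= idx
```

Add odd, subtract even
`total` takes the values: 0 → 1 → -1 → 2 → -2

Answer: -2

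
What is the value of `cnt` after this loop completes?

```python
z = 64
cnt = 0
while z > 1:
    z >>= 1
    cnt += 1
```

Count right shifts until 1
`cnt` takes the values: 0 → 1 → 2 → 3 → 4 → 5 → 6

Answer: 6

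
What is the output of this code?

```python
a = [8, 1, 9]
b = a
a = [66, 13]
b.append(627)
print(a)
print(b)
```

Key concept: rebinding vs mutation: a is rebound to a new list, b still points at the original.
Step by step:
`a = [8, 1, 9]` → a = [8, 1, 9]
`b = a` → b = [8, 1, 9] (same object as a)
`a = [66, 13]` → a = [66, 13]
`b.append(627)` → b = [8, 1, 9, 627]
`print(a)` → prints [66, 13]
`print(b)` → prints [8, 1, 9, 627]

Answer:
[66, 13]
[8, 1, 9, 627]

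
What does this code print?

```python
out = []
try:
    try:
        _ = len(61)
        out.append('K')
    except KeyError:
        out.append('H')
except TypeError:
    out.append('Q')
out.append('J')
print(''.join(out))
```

Execution trace: 'Q' (outer except TypeError) → 'J' (after the try/except). Output: QJ

Answer: QJ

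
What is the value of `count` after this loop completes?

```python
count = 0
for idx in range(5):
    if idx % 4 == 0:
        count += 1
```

Count numbers divisible by 4 in range(5)
`count` takes the values: 0 → 1 → 2

Answer: 2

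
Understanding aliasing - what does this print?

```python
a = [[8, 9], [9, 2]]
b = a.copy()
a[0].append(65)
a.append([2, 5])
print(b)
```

Key concept: shallow copy with nested lists.
Step by step:
`a = [[8, 9], [9, 2]]` → a = [[8, 9], [9, 2]]
`b = a.copy()` → b = [[8, 9], [9, 2]]
`a[0].append(65)` → a = [[8, 9, 65], [9, 2]]; b = [[8, 9, 65], [9, 2]]
`a.append([2, 5])` → a = [[8, 9, 65], [9, 2], [2, 5]]
`print(b)` → prints [[8, 9, 65], [9, 2]]

Answer: [[8, 9, 65], [9, 2]]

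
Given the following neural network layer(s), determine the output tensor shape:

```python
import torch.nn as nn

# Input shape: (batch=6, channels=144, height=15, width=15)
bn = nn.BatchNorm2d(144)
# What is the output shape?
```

Input: (6, 144, 15, 15) -> Output: (6, 144, 15, 15)

Answer: (6, 144, 15, 15)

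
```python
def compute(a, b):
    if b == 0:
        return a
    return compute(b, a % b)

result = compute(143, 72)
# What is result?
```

compute(143, 72) -> compute(72, 71) -> compute(71, 1) -> compute(1, 0) -> 1

Answer: 1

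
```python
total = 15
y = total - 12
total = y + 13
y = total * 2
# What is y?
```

Trace:
`total = 15` → total = 15
`y = total - 12` → y = 3
`total = y + 13` → total = 16
`y = total * 2` → y = 32
So y = 32

Answer: 32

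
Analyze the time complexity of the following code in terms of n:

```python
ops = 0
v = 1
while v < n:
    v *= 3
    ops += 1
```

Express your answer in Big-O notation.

Each loop level contributes: log n. Multiplying the contributions gives O(log n).

Answer: O(log n)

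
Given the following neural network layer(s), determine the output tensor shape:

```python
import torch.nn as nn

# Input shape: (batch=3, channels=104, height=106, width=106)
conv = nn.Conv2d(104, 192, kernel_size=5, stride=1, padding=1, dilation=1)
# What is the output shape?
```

Input: (3, 104, 106, 106) -> Output: (3, 192, 104, 104)

Answer: (3, 192, 104, 104)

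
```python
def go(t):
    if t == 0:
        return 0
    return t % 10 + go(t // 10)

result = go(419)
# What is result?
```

Sum of digits of 419: 9 + 1 + 4 = 14

Answer: 14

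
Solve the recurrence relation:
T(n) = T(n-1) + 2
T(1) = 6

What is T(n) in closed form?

Unrolling: T(n) = T(1) + 2·(n-1) = 6 + 2(n-1) = 2n + 4.

Answer: T(n) = 2n + 4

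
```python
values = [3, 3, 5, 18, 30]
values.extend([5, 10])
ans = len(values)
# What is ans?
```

Trace:
`values = [3, 3, 5, 18, 30]` → values = [3, 3, 5, 18, 30]
`values.extend([5, 10])` → values = [3, 3, 5, 18, 30, 5, 10]
`ans = len(values)` → ans = 7
So ans = 7

Answer: 7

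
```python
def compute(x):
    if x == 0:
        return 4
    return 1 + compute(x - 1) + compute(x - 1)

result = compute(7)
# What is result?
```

compute(x) = 1 + 2·compute(x-1), compute(0)=4. Closed form: (4+1)·2^7 - 1 = 639.

Answer: 639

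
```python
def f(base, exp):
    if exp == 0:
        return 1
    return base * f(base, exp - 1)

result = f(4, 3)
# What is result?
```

f(4, 3) = 4 * 4 * 4 = 64

Answer: 64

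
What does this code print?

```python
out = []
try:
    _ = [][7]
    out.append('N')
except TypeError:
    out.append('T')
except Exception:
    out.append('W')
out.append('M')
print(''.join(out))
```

Execution trace: 'W' (except Exception) → 'M' (after the try/except). Output: WM

Answer: WM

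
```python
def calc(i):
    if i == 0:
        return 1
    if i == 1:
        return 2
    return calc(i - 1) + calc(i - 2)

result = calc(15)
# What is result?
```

Build up from base cases: calc(0)=1, calc(1)=2, calc(2)=3, calc(3)=5, calc(4)=8, calc(5)=13, calc(6)=21, ..., calc(15)=1597

Answer: 1597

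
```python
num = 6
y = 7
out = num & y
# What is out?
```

Trace:
`num = 6` → num = 6
`y = 7` → y = 7
`out = num & y` → out = 6
So out = 6

Answer: 6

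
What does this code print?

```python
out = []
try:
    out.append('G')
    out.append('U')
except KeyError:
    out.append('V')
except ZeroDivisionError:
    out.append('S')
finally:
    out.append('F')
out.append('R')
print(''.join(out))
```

Execution trace: 'G' (try body) → 'U' (try body, no exception) → 'F' (finally) → 'R' (after the try/except). Output: GUFR

Answer: GUFR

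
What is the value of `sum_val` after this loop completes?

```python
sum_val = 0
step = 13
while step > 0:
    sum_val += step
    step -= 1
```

Sum 13 down to 1
`sum_val` takes the values: 0 → 13 → 25 → 36 → 46 → 55 → 63 → 70 → 76 → 81 → 85 → 88 → 90 → 91

Answer: 91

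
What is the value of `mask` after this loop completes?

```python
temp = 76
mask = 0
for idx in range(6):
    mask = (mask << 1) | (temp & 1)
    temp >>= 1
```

Reverse lowest 6 bits of 76
`mask` takes the values: 0 → 1 → 3 → 6 → 12

Answer: 12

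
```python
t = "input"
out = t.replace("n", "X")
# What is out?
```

Trace:
`t = "input"` → t = 'input'
`out = t.replace("n", "X")` → out = 'iXput'
So out = 'iXput'

Answer: 'iXput'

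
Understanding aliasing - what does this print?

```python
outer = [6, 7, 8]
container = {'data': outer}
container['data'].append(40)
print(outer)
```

Key concept: dict holds reference to list.
Step by step:
`outer = [6, 7, 8]` → outer = [6, 7, 8]
`container = {'data': outer}` → container = {'data': [6, 7, 8]}
`container['data'].append(40)` → outer = [6, 7, 8, 40]; container = {'data': [6, 7, 8, 40]}
`print(outer)` → prints [6, 7, 8, 40]

Answer: [6, 7, 8, 40]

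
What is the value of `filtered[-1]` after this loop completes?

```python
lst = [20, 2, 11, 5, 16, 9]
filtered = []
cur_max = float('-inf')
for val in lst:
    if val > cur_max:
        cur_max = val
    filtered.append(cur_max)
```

Running max ends at 20
`filtered` takes the values: [] → [20] → [20, 20] → [20, 20, 20] → [20, 20, 20, 20] → [20, 20, 20, 20, 20] → [20, 20, 20, 20, 20, 20]
So `filtered[-1]` = 20

Answer: 20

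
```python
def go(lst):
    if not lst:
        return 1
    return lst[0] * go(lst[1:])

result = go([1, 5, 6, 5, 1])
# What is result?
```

Product over [1, 5, 6, 5, 1] = 1 * 5 * 6 * 5 * 1 = 150

Answer: 150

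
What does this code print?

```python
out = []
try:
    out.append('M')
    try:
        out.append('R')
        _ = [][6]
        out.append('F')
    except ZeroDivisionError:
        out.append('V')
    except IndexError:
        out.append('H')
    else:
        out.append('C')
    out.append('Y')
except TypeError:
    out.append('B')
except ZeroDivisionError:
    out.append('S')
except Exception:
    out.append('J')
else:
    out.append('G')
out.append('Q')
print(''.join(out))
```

Execution trace: 'M' (try body) → 'R' (inner try body) → 'H' (inner except IndexError) → 'Y' (try body, no exception) → 'G' (else) → 'Q' (after the try/except). Output: MRHYGQ

Answer: MRHYGQ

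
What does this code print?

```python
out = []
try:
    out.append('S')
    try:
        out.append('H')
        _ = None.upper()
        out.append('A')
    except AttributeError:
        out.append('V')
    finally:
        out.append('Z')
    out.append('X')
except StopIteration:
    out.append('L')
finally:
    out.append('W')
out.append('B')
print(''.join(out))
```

Execution trace: 'S' (try body) → 'H' (inner try body) → 'V' (inner except AttributeError) → 'Z' (inner finally) → 'X' (try body, no exception) → 'W' (finally) → 'B' (after the try/except). Output: SHVZXWB

Answer: SHVZXWB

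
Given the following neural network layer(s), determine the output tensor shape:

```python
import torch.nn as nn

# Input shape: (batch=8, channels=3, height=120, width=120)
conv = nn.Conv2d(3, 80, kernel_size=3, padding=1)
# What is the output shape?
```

Input: (8, 3, 120, 120) -> Output: (8, 80, 120, 120)

Answer: (8, 80, 120, 120)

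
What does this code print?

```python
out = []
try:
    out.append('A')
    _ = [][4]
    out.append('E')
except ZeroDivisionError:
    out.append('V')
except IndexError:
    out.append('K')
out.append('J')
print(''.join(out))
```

Execution trace: 'A' (try body) → 'K' (except IndexError) → 'J' (after the try/except). Output: AKJ

Answer: AKJ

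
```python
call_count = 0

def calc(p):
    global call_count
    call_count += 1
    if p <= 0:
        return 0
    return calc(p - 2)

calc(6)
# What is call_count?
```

Linear recursion stepping by 2: 4 calls from p=6 down to ≤0.

Answer: 4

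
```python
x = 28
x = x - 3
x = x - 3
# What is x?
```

Trace:
`x = 28` → x = 28
`x = x - 3` → x = 25
`x = x - 3` → x = 22
So x = 22

Answer: 22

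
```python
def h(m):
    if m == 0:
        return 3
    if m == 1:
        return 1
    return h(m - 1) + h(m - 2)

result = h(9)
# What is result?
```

Build up from base cases: h(0)=3, h(1)=1, h(2)=4, h(3)=5, h(4)=9, h(5)=14, h(6)=23, ..., h(9)=97

Answer: 97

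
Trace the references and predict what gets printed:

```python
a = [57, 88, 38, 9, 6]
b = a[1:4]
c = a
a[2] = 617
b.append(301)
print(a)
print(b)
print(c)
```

Key concept: slice vs alias.
Step by step:
`a = [57, 88, 38, 9, 6]` → a = [57, 88, 38, 9, 6]
`b = a[1:4]` → b = [88, 38, 9]
`c = a` → c = [57, 88, 38, 9, 6] (same object as a)
`a[2] = 617` → a = [57, 88, 617, 9, 6] (same object as c); c = [57, 88, 617, 9, 6] (same object as a)
`b.append(301)` → b = [88, 38, 9, 301]
`print(a)` → prints [57, 88, 617, 9, 6]
`print(b)` → prints [88, 38, 9, 301]
`print(c)` → prints [57, 88, 617, 9, 6]

Answer:
[57, 88, 617, 9, 6]
[88, 38, 9, 301]
[57, 88, 617, 9, 6]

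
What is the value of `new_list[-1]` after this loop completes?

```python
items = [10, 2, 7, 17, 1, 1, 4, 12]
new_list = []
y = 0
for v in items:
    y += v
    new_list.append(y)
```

Cumulative sum ends at 54
`new_list` takes the values: [] → [10] → [10, 12] → [10, 12, 19] → [10, 12, 19, 36] → [10, 12, 19, 36, 37] → [10, 12, 19, 36, 37, 38] → [10, 12, 19, 36, 37, 38, 42] → [10, 12, 19, 36, 37, 38, 42, 54]
So `new_list[-1]` = 54

Answer: 54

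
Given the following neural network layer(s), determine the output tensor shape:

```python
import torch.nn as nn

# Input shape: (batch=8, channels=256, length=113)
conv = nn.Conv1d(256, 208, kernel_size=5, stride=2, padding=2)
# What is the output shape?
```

Input: (8, 256, 113) -> Output: (8, 208, 57)

Answer: (8, 208, 57)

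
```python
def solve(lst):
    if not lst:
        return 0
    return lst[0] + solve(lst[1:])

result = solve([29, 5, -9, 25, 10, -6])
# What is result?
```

29 + 5 + (-9) + 25 + 10 + (-6) + 0 = 54

Answer: 54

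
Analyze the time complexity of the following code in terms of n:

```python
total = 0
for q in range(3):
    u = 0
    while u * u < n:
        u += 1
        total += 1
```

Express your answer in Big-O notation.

Each loop level contributes: 1 × √n. Multiplying the contributions gives O(√n).

Answer: O(√n)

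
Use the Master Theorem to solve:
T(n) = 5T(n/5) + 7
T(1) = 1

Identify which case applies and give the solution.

a=5, b=5, f(n)=7. log_5(5) = 1. Since c=0 < 1, Case 1 applies: T(n) = Θ(n^log_b(a)) = O(n).

Answer: O(n) - Case 1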